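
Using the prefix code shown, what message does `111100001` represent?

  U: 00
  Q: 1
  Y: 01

Read left to right; each codeword is recognised as soon as it completes (prefix code):
  1→Q | 1→Q | 1→Q | 1→Q | 00→U | 00→U | 1→Q
Decoded message: QQQQUUQ

QQQQUUQ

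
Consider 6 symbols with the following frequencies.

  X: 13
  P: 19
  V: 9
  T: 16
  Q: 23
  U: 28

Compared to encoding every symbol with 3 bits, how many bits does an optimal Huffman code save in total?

Fixed-length: 3 bits × 108 symbols = 324 bits.
Huffman merges:
merge V(9) and X(13): 22
merge T(16) and P(19): 35
merge 22 and Q(23): 45
merge U(28) and 35: 63
merge 45 and 63: 108
Huffman total = 22 + 35 + 45 + 63 + 108 = 273 bits.
Saving = 324 − 273 = 51 bits.

51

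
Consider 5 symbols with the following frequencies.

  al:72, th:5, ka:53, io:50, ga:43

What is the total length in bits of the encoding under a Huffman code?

Greedily combine the two least-frequent nodes:
th(5) + ga(43) → 48
48 + io(50) → 98
ka(53) + al(72) → 125
98 + 125 → 223
The encoded length is the sum of every internal node's weight: 48 + 98 + 125 + 223 = 494 bits.

494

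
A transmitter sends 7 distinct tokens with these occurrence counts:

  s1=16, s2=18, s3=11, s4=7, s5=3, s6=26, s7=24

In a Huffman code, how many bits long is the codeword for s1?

Huffman merges, smallest pair first:
combine s5(3), s4(7) → 10
combine 10, s3(11) → 21
combine s1(16), s2(18) → 34
combine 21, s7(24) → 45
combine s6(26), 34 → 60
combine 45, 60 → 105
s1 sits 3 levels below the root, so its codeword is 3 bits.

3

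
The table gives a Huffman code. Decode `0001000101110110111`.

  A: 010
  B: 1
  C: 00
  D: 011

Read left to right; each codeword is recognised as soon as it completes (prefix code):
  00→C | 010→A | 00→C | 1→B | 011→D | 1→B | 011→D | 011→D | 1→B
Decoded message: CACBDBDDB

CACBDBDDB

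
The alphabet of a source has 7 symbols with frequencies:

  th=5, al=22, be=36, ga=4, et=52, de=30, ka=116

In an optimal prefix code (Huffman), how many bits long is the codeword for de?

Build the tree from the bottom:
ga(4) + th(5) → 9
9 + al(22) → 31
de(30) + 31 → 61
be(36) + et(52) → 88
61 + 88 → 149
ka(116) + 149 → 265
The subtree containing de is merged 3 times, so code length = 3.

3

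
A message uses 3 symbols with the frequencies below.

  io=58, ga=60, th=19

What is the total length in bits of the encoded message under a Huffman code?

214

Greedily combine the two least-frequent nodes:
merge th(19) and io(58): 77
merge ga(60) and 77: 137
Total encoded bits = sum of merged weights = 77 + 137 = 214.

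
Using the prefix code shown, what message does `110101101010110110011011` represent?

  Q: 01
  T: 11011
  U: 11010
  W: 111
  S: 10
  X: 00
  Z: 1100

UUSTXT

Read left to right; each codeword is recognised as soon as it completes (prefix code):
  11010→U | 11010→U | 10→S | 11011→T | 00→X | 11011→T
Decoded message: UUSTXT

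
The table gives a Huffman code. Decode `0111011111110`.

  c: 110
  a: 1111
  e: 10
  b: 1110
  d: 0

Read left to right; each codeword is recognised as soon as it completes (prefix code):
  0→d | 1110→b | 1111→a | 1110→b
Decoded message: dbab

dbab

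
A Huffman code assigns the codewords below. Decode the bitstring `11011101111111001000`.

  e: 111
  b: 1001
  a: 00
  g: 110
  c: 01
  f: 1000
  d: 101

Read left to right; each codeword is recognised as soon as it completes (prefix code):
  110→g | 111→e | 01→c | 111→e | 111→e | 00→a | 1000→f
Decoded message: geceeaf

geceeaf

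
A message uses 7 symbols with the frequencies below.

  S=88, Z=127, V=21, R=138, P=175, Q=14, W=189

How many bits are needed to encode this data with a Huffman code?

Build the Huffman tree bottom-up:
merge Q(14) and V(21): 35
merge 35 and S(88): 123
merge 123 and Z(127): 250
merge R(138) and P(175): 313
merge W(189) and 250: 439
merge 313 and 439: 752
The encoded length is the sum of every internal node's weight: 35 + 123 + 250 + 313 + 439 + 752 = 1912 bits.

1912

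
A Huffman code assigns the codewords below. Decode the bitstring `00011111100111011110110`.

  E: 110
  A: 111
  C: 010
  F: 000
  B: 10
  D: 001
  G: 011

FAADEABE

Read left to right; each codeword is recognised as soon as it completes (prefix code):
  000→F | 111→A | 111→A | 001→D | 110→E | 111→A | 10→B | 110→E
Decoded message: FAADEABE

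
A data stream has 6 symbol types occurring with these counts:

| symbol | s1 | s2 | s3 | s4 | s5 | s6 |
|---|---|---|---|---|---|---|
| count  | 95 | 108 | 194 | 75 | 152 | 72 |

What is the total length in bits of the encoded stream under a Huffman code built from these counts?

1742

Merge the two smallest weights repeatedly:
s6(72) + s4(75) → 147
s1(95) + s2(108) → 203
147 + s5(152) → 299
s3(194) + 203 → 397
299 + 397 → 696
Total encoded bits = sum of merged weights = 147 + 203 + 299 + 397 + 696 = 1742.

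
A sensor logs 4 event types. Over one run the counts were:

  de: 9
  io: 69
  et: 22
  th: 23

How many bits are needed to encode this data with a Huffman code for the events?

Build the Huffman tree bottom-up:
combine de(9), et(22) → 31
combine th(23), 31 → 54
combine 54, io(69) → 123
Each symbol's bit-cost is frequency × depth; summing gives 208 bits (equivalently 31 + 54 + 123).

208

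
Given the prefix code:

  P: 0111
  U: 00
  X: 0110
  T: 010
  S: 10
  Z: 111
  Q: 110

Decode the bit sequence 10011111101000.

SPZTU

Read left to right; each codeword is recognised as soon as it completes (prefix code):
  10→S | 0111→P | 111→Z | 010→T | 00→U
Decoded message: SPZTU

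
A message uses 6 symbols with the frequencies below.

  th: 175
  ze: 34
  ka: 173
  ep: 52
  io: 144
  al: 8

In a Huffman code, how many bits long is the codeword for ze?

Build the tree from the bottom:
combine al(8), ze(34) → 42
combine 42, ep(52) → 94
combine 94, io(144) → 238
combine ka(173), th(175) → 348
combine 238, 348 → 586
The subtree containing ze is merged 4 times, so code length = 4.

4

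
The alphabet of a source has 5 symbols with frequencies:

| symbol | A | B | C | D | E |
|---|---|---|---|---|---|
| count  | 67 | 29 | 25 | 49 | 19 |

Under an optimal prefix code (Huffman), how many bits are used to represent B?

Build the tree from the bottom:
E(19) + C(25) → 44
B(29) + 44 → 73
D(49) + A(67) → 116
73 + 116 → 189
B sits 2 levels below the root, so its codeword is 2 bits.

2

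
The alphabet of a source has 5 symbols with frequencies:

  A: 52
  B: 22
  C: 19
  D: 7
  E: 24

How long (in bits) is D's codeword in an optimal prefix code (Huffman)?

Build the tree from the bottom:
combine D(7), C(19) → 26
combine B(22), E(24) → 46
combine 26, 46 → 72
combine A(52), 72 → 124
The subtree containing D is merged 3 times, so code length = 3.

3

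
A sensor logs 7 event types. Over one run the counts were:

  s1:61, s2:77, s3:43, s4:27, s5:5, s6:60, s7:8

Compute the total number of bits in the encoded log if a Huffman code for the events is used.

Build the Huffman tree bottom-up:
s5(5) + s7(8) → 13
13 + s4(27) → 40
40 + s3(43) → 83
s6(60) + s1(61) → 121
s2(77) + 83 → 160
121 + 160 → 281
Total encoded bits = sum of merged weights = 13 + 40 + 83 + 121 + 160 + 281 = 698.

698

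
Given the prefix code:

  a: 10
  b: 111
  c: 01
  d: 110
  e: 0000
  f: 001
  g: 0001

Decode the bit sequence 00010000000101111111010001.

gegcbbcg

Read left to right; each codeword is recognised as soon as it completes (prefix code):
  0001→g | 0000→e | 0001→g | 01→c | 111→b | 111→b | 01→c | 0001→g
Decoded message: gegcbbcg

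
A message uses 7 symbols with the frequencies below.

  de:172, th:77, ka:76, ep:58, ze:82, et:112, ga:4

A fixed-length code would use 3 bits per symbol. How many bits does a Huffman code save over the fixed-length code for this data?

222

Fixed-length: 3 bits × 581 symbols = 1743 bits.
Huffman merges:
combine ga(4), ep(58) → 62
combine 62, ka(76) → 138
combine th(77), ze(82) → 159
combine et(112), 138 → 250
combine 159, de(172) → 331
combine 250, 331 → 581
Huffman total = 62 + 138 + 159 + 250 + 331 + 581 = 1521 bits.
Saving = 1743 − 1521 = 222 bits.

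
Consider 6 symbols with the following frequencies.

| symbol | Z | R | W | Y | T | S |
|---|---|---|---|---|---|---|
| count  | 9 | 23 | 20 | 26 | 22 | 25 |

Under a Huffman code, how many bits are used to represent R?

Huffman merges, smallest pair first:
combine Z(9), W(20) → 29
combine T(22), R(23) → 45
combine S(25), Y(26) → 51
combine 29, 45 → 74
combine 51, 74 → 125
R sits 3 levels below the root, so its codeword is 3 bits.

3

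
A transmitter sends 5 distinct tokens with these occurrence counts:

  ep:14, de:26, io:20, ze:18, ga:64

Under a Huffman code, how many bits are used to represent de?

Huffman merges, smallest pair first:
ep(14) + ze(18) → 32
io(20) + de(26) → 46
32 + 46 → 78
ga(64) + 78 → 142
The subtree containing de is merged 3 times, so code length = 3.

3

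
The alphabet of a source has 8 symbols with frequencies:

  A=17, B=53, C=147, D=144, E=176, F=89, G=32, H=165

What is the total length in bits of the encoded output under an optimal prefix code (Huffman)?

2279

Build the Huffman tree bottom-up:
combine A(17), G(32) → 49
combine 49, B(53) → 102
combine F(89), 102 → 191
combine D(144), C(147) → 291
combine H(165), E(176) → 341
combine 191, 291 → 482
combine 341, 482 → 823
Total encoded bits = sum of merged weights = 49 + 102 + 191 + 291 + 341 + 482 + 823 = 2279.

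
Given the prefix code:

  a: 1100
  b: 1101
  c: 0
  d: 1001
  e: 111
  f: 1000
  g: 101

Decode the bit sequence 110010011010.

adgc

Read left to right; each codeword is recognised as soon as it completes (prefix code):
  1100→a | 1001→d | 101→g | 0→c
Decoded message: adgc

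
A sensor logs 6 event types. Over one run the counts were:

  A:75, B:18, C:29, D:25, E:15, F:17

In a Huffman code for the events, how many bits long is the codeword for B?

Build the tree from the bottom:
combine E(15), F(17) → 32
combine B(18), D(25) → 43
combine C(29), 32 → 61
combine 43, 61 → 104
combine A(75), 104 → 179
B sits 3 levels below the root, so its codeword is 3 bits.

3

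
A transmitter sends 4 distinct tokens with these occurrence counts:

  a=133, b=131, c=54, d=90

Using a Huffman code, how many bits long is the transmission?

Greedily combine the two least-frequent nodes:
merge c(54) and d(90): 144
merge b(131) and a(133): 264
merge 144 and 264: 408
Each symbol's bit-cost is frequency × depth; summing gives 816 bits (equivalently 144 + 264 + 408).

816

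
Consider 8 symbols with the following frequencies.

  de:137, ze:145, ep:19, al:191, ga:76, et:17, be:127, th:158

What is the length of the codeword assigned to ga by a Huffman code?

Huffman merges, smallest pair first:
et(17) + ep(19) → 36
36 + ga(76) → 112
112 + be(127) → 239
de(137) + ze(145) → 282
th(158) + al(191) → 349
239 + 282 → 521
349 + 521 → 870
The subtree containing ga is merged 4 times, so code length = 4.

4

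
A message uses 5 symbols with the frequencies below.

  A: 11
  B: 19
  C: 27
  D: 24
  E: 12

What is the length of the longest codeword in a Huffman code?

3

Merge the two lowest-weight nodes at each step:
merge A(11) and E(12): 23
merge B(19) and 23: 42
merge D(24) and C(27): 51
merge 42 and 51: 93
The first pair merged (A, E) ends up deepest, at depth 3.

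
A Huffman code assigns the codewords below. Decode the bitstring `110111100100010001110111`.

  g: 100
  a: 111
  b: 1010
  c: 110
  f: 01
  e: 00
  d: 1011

Read left to right; each codeword is recognised as soon as it completes (prefix code):
  110→c | 111→a | 100→g | 100→g | 01→f | 00→e | 01→f | 110→c | 111→a
Decoded message: caggfefca

caggfefca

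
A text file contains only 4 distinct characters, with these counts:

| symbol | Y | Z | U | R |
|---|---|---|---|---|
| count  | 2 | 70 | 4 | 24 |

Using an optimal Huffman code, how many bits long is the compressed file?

136

Greedily combine the two least-frequent nodes:
combine Y(2), U(4) → 6
combine 6, R(24) → 30
combine 30, Z(70) → 100
Total encoded bits = sum of merged weights = 6 + 30 + 100 = 136.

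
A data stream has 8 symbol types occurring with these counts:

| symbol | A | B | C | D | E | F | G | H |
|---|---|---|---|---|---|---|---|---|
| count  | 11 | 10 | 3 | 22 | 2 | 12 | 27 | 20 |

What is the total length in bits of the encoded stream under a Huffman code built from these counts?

Merge the two smallest weights repeatedly:
E(2) + C(3) → 5
5 + B(10) → 15
A(11) + F(12) → 23
15 + H(20) → 35
D(22) + 23 → 45
G(27) + 35 → 62
45 + 62 → 107
Each symbol's bit-cost is frequency × depth; summing gives 292 bits (equivalently 5 + 15 + 23 + 35 + 45 + 62 + 107).

292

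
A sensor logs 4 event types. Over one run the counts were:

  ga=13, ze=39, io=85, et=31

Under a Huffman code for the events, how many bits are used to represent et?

3

Build the tree from the bottom:
combine ga(13), et(31) → 44
combine ze(39), 44 → 83
combine 83, io(85) → 168
et sits 3 levels below the root, so its codeword is 3 bits.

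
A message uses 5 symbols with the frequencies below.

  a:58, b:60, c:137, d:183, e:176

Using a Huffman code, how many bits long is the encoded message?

1346

Merge the two smallest weights repeatedly:
merge a(58) and b(60): 118
merge 118 and c(137): 255
merge e(176) and d(183): 359
merge 255 and 359: 614
Total encoded bits = sum of merged weights = 118 + 255 + 359 + 614 = 1346.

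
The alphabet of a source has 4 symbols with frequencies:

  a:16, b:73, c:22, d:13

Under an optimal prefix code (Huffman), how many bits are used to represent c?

2

Repeatedly merge the two smallest:
combine d(13), a(16) → 29
combine c(22), 29 → 51
combine 51, b(73) → 124
The subtree containing c is merged 2 times, so code length = 2.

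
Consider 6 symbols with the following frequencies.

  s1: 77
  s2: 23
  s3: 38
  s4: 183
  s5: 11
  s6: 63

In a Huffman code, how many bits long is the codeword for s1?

2

Build the tree from the bottom:
combine s5(11), s2(23) → 34
combine 34, s3(38) → 72
combine s6(63), 72 → 135
combine s1(77), 135 → 212
combine s4(183), 212 → 395
s1 sits 2 levels below the root, so its codeword is 2 bits.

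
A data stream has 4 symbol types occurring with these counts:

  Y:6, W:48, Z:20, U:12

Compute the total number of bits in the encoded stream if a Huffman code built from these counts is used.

Merge the two smallest weights repeatedly:
combine Y(6), U(12) → 18
combine 18, Z(20) → 38
combine 38, W(48) → 86
Total encoded bits = sum of merged weights = 18 + 38 + 86 = 142.

142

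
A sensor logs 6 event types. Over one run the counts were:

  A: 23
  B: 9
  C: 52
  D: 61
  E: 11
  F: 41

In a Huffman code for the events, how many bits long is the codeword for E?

4

Build the tree from the bottom:
combine B(9), E(11) → 20
combine 20, A(23) → 43
combine F(41), 43 → 84
combine C(52), D(61) → 113
combine 84, 113 → 197
E's leaf is at depth 4, giving a 4-bit codeword.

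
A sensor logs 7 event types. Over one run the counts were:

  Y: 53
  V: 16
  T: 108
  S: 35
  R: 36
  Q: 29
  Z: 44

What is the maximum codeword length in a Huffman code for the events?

4

Merge the two lowest-weight nodes at each step:
V(16) + Q(29) → 45
S(35) + R(36) → 71
Z(44) + 45 → 89
Y(53) + 71 → 124
89 + T(108) → 197
124 + 197 → 321
Maximum depth reached is 4.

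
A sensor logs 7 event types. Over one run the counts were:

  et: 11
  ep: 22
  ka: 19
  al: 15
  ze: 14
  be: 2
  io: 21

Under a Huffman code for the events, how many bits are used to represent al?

Build the tree from the bottom:
combine be(2), et(11) → 13
combine 13, ze(14) → 27
combine al(15), ka(19) → 34
combine io(21), ep(22) → 43
combine 27, 34 → 61
combine 43, 61 → 104
al sits 3 levels below the root, so its codeword is 3 bits.

3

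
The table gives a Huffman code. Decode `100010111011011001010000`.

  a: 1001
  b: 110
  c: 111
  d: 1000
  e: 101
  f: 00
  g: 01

Read left to right; each codeword is recognised as soon as it completes (prefix code):
  1000→d | 101→e | 110→b | 110→b | 110→b | 01→g | 01→g | 00→f | 00→f
Decoded message: debbbggff

debbbggff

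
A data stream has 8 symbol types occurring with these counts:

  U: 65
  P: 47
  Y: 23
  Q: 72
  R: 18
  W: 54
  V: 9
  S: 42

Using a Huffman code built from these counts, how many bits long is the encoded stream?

Merge the two smallest weights repeatedly:
combine V(9), R(18) → 27
combine Y(23), 27 → 50
combine S(42), P(47) → 89
combine 50, W(54) → 104
combine U(65), Q(72) → 137
combine 89, 104 → 193
combine 137, 193 → 330
Each symbol's bit-cost is frequency × depth; summing gives 930 bits (equivalently 27 + 50 + 89 + 104 + 137 + 193 + 330).

930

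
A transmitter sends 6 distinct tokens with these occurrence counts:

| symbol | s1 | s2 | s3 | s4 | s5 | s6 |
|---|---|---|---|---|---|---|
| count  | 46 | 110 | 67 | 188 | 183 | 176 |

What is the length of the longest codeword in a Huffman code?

4

Merge the two lowest-weight nodes at each step:
s1(46) + s3(67) → 113
s2(110) + 113 → 223
s6(176) + s5(183) → 359
s4(188) + 223 → 411
359 + 411 → 770
Maximum depth reached is 4.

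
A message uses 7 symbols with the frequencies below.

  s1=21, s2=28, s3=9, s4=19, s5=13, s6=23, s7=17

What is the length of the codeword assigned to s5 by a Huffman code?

Huffman merges, smallest pair first:
s3(9) + s5(13) → 22
s7(17) + s4(19) → 36
s1(21) + 22 → 43
s6(23) + s2(28) → 51
36 + 43 → 79
51 + 79 → 130
s5 sits 4 levels below the root, so its codeword is 4 bits.

4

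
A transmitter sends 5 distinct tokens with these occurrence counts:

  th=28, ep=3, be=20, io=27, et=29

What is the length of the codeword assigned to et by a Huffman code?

Huffman merges, smallest pair first:
merge ep(3) and be(20): 23
merge 23 and io(27): 50
merge th(28) and et(29): 57
merge 50 and 57: 107
et's leaf is at depth 2, giving a 2-bit codeword.

2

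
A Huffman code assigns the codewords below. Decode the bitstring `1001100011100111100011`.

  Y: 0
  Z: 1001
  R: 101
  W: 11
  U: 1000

Read left to right; each codeword is recognised as soon as it completes (prefix code):
  1001→Z | 1000→U | 11→W | 1001→Z | 11→W | 1000→U | 11→W
Decoded message: ZUWZWUW

ZUWZWUW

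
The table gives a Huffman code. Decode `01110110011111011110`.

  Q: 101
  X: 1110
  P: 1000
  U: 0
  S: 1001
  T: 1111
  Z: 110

Read left to right; each codeword is recognised as soon as it completes (prefix code):
  0→U | 1110→X | 110→Z | 0→U | 1111→T | 101→Q | 1110→X
Decoded message: UXZUTQX

UXZUTQX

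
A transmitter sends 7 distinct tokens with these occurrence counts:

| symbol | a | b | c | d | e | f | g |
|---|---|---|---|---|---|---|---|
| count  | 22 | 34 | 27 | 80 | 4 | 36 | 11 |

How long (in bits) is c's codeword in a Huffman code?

Build the tree from the bottom:
e(4) + g(11) → 15
15 + a(22) → 37
c(27) + b(34) → 61
f(36) + 37 → 73
61 + 73 → 134
d(80) + 134 → 214
c's leaf is at depth 3, giving a 3-bit codeword.

3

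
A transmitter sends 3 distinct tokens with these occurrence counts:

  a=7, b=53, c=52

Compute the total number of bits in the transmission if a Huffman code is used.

Build the Huffman tree bottom-up:
combine a(7), c(52) → 59
combine b(53), 59 → 112
The encoded length is the sum of every internal node's weight: 59 + 112 = 171 bits.

171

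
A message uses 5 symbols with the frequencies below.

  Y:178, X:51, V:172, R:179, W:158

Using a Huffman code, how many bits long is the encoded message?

1685

Build the Huffman tree bottom-up:
X(51) + W(158) → 209
V(172) + Y(178) → 350
R(179) + 209 → 388
350 + 388 → 738
Each symbol's bit-cost is frequency × depth; summing gives 1685 bits (equivalently 209 + 350 + 388 + 738).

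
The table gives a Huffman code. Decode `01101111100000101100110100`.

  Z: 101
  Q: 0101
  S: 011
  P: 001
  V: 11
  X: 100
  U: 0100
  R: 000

SSVXRZXVU

Read left to right; each codeword is recognised as soon as it completes (prefix code):
  011→S | 011→S | 11→V | 100→X | 000→R | 101→Z | 100→X | 11→V | 0100→U
Decoded message: SSVXRZXVU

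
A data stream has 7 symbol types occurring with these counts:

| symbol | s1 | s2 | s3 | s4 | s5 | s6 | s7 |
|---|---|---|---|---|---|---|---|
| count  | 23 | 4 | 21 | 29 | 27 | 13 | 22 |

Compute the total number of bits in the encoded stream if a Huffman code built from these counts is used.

Build the Huffman tree bottom-up:
combine s2(4), s6(13) → 17
combine 17, s3(21) → 38
combine s7(22), s1(23) → 45
combine s5(27), s4(29) → 56
combine 38, 45 → 83
combine 56, 83 → 139
Each symbol's bit-cost is frequency × depth; summing gives 378 bits (equivalently 17 + 38 + 45 + 56 + 83 + 139).

378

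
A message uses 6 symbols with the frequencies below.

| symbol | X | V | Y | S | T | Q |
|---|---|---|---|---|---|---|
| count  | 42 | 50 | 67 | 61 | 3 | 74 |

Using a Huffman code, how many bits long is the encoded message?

734

Merge the two smallest weights repeatedly:
merge T(3) and X(42): 45
merge 45 and V(50): 95
merge S(61) and Y(67): 128
merge Q(74) and 95: 169
merge 128 and 169: 297
Total encoded bits = sum of merged weights = 45 + 95 + 128 + 169 + 297 = 734.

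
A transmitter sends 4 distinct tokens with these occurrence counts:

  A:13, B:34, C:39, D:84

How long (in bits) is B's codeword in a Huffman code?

Repeatedly merge the two smallest:
combine A(13), B(34) → 47
combine C(39), 47 → 86
combine D(84), 86 → 170
The subtree containing B is merged 3 times, so code length = 3.

3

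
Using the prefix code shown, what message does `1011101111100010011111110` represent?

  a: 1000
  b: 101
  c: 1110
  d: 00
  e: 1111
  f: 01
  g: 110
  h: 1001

Read left to right; each codeword is recognised as soon as it completes (prefix code):
  101→b | 110→g | 1111→e | 1000→a | 1001→h | 1111→e | 110→g
Decoded message: bgeaheg

bgeaheg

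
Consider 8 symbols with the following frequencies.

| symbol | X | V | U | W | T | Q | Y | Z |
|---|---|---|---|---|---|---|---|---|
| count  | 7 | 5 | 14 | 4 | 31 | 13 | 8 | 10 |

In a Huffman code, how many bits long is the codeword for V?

4

Huffman merges, smallest pair first:
combine W(4), V(5) → 9
combine X(7), Y(8) → 15
combine 9, Z(10) → 19
combine Q(13), U(14) → 27
combine 15, 19 → 34
combine 27, T(31) → 58
combine 34, 58 → 92
V sits 4 levels below the root, so its codeword is 4 bits.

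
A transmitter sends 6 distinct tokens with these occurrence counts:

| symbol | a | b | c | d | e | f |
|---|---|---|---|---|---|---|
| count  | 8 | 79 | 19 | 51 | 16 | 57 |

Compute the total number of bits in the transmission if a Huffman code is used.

527

Merge the two smallest weights repeatedly:
combine a(8), e(16) → 24
combine c(19), 24 → 43
combine 43, d(51) → 94
combine f(57), b(79) → 136
combine 94, 136 → 230
Each symbol's bit-cost is frequency × depth; summing gives 527 bits (equivalently 24 + 43 + 94 + 136 + 230).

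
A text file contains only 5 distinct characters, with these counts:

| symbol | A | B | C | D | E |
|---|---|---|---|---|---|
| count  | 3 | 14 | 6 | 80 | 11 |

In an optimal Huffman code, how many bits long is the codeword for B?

2

Huffman merges, smallest pair first:
merge A(3) and C(6): 9
merge 9 and E(11): 20
merge B(14) and 20: 34
merge 34 and D(80): 114
B's leaf is at depth 2, giving a 2-bit codeword.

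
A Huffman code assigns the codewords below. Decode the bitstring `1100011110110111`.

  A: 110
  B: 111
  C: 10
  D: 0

Read left to right; each codeword is recognised as soon as it completes (prefix code):
  110→A | 0→D | 0→D | 111→B | 10→C | 110→A | 111→B
Decoded message: ADDBCAB

ADDBCAB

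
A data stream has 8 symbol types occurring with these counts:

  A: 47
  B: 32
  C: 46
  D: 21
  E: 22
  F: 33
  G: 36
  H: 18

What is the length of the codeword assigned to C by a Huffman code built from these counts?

Repeatedly merge the two smallest:
combine H(18), D(21) → 39
combine E(22), B(32) → 54
combine F(33), G(36) → 69
combine 39, C(46) → 85
combine A(47), 54 → 101
combine 69, 85 → 154
combine 101, 154 → 255
C sits 3 levels below the root, so its codeword is 3 bits.

3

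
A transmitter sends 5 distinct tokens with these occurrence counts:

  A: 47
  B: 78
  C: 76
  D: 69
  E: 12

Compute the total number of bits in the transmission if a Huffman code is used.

Build the Huffman tree bottom-up:
E(12) + A(47) → 59
59 + D(69) → 128
C(76) + B(78) → 154
128 + 154 → 282
The encoded length is the sum of every internal node's weight: 59 + 128 + 154 + 282 = 623 bits.

623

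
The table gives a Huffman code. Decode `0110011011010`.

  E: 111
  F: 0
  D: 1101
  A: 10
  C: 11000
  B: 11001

Read left to right; each codeword is recognised as soon as it completes (prefix code):
  0→F | 11001→B | 10→A | 1101→D | 0→F
Decoded message: FBADF

FBADF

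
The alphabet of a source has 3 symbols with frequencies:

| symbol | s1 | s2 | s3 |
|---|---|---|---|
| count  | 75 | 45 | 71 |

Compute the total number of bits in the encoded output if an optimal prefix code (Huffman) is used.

307

Build the Huffman tree bottom-up:
s2(45) + s3(71) → 116
s1(75) + 116 → 191
Each symbol's bit-cost is frequency × depth; summing gives 307 bits (equivalently 116 + 191).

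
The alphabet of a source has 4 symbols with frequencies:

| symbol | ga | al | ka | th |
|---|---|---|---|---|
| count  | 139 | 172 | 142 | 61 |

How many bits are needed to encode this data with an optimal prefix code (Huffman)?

Build the Huffman tree bottom-up:
combine th(61), ga(139) → 200
combine ka(142), al(172) → 314
combine 200, 314 → 514
Each symbol's bit-cost is frequency × depth; summing gives 1028 bits (equivalently 200 + 314 + 514).

1028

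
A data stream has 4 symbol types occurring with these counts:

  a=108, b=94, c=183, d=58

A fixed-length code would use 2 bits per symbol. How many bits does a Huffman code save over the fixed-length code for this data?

31

Fixed-length: 2 bits × 443 symbols = 886 bits.
Huffman merges:
combine d(58), b(94) → 152
combine a(108), 152 → 260
combine c(183), 260 → 443
Huffman total = 152 + 260 + 443 = 855 bits.
Saving = 886 − 855 = 31 bits.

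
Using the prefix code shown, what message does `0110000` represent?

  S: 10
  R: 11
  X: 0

XRXXXX

Read left to right; each codeword is recognised as soon as it completes (prefix code):
  0→X | 11→R | 0→X | 0→X | 0→X | 0→X
Decoded message: XRXXXX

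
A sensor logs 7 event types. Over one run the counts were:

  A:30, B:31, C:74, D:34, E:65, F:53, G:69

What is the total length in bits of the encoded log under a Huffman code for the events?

Greedily combine the two least-frequent nodes:
merge A(30) and B(31): 61
merge D(34) and F(53): 87
merge 61 and E(65): 126
merge G(69) and C(74): 143
merge 87 and 126: 213
merge 143 and 213: 356
The encoded length is the sum of every internal node's weight: 61 + 87 + 126 + 143 + 213 + 356 = 986 bits.

986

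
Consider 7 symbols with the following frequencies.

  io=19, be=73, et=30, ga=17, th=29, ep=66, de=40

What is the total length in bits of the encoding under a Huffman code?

719

Merge the two smallest weights repeatedly:
ga(17) + io(19) → 36
th(29) + et(30) → 59
36 + de(40) → 76
59 + ep(66) → 125
be(73) + 76 → 149
125 + 149 → 274
Each symbol's bit-cost is frequency × depth; summing gives 719 bits (equivalently 36 + 59 + 76 + 125 + 149 + 274).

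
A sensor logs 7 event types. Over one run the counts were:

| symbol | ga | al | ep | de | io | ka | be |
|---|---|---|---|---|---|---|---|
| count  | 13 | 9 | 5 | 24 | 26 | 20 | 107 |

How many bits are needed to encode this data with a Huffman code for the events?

439

Greedily combine the two least-frequent nodes:
merge ep(5) and al(9): 14
merge ga(13) and 14: 27
merge ka(20) and de(24): 44
merge io(26) and 27: 53
merge 44 and 53: 97
merge 97 and be(107): 204
Each symbol's bit-cost is frequency × depth; summing gives 439 bits (equivalently 14 + 27 + 44 + 53 + 97 + 204).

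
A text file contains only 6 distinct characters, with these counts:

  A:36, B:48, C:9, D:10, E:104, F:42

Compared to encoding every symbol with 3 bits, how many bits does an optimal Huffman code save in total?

189

Fixed-length: 3 bits × 249 symbols = 747 bits.
Huffman merges:
combine C(9), D(10) → 19
combine 19, A(36) → 55
combine F(42), B(48) → 90
combine 55, 90 → 145
combine E(104), 145 → 249
Huffman total = 19 + 55 + 90 + 145 + 249 = 558 bits.
Saving = 747 − 558 = 189 bits.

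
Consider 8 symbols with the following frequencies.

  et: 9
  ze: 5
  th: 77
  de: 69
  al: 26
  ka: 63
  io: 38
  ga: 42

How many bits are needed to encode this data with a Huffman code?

895

Merge the two smallest weights repeatedly:
combine ze(5), et(9) → 14
combine 14, al(26) → 40
combine io(38), 40 → 78
combine ga(42), ka(63) → 105
combine de(69), th(77) → 146
combine 78, 105 → 183
combine 146, 183 → 329
Total encoded bits = sum of merged weights = 14 + 40 + 78 + 105 + 146 + 183 + 329 = 895.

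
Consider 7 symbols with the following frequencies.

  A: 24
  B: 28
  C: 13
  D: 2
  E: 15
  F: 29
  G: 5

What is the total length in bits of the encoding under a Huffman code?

Merge the two smallest weights repeatedly:
merge D(2) and G(5): 7
merge 7 and C(13): 20
merge E(15) and 20: 35
merge A(24) and B(28): 52
merge F(29) and 35: 64
merge 52 and 64: 116
Each symbol's bit-cost is frequency × depth; summing gives 294 bits (equivalently 7 + 20 + 35 + 52 + 64 + 116).

294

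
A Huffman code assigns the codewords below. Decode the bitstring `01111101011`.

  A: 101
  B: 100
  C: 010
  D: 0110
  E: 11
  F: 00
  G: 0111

Read left to right; each codeword is recognised as soon as it completes (prefix code):
  0111→G | 11→E | 010→C | 11→E
Decoded message: GECE

GECE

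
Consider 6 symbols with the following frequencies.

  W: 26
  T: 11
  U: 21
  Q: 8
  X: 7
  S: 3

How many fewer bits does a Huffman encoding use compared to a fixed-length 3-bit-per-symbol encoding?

48

Fixed-length: 3 bits × 76 symbols = 228 bits.
Huffman merges:
S(3) + X(7) → 10
Q(8) + 10 → 18
T(11) + 18 → 29
U(21) + W(26) → 47
29 + 47 → 76
Huffman total = 10 + 18 + 29 + 47 + 76 = 180 bits.
Saving = 228 − 180 = 48 bits.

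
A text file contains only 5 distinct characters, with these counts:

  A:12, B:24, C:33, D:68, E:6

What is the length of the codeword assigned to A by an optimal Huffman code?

4

Huffman merges, smallest pair first:
merge E(6) and A(12): 18
merge 18 and B(24): 42
merge C(33) and 42: 75
merge D(68) and 75: 143
The subtree containing A is merged 4 times, so code length = 4.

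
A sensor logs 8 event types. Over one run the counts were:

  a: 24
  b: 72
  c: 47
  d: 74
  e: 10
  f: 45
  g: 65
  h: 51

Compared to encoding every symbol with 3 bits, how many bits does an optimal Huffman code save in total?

Fixed-length: 3 bits × 388 symbols = 1164 bits.
Huffman merges:
combine e(10), a(24) → 34
combine 34, f(45) → 79
combine c(47), h(51) → 98
combine g(65), b(72) → 137
combine d(74), 79 → 153
combine 98, 137 → 235
combine 153, 235 → 388
Huffman total = 34 + 79 + 98 + 137 + 153 + 235 + 388 = 1124 bits.
Saving = 1164 − 1124 = 40 bits.

40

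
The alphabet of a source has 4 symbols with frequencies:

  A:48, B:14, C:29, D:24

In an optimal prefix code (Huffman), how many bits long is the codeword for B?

Build the tree from the bottom:
merge B(14) and D(24): 38
merge C(29) and 38: 67
merge A(48) and 67: 115
B sits 3 levels below the root, so its codeword is 3 bits.

3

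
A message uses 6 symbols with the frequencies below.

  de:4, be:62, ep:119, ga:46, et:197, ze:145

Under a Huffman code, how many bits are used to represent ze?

2

Huffman merges, smallest pair first:
merge de(4) and ga(46): 50
merge 50 and be(62): 112
merge 112 and ep(119): 231
merge ze(145) and et(197): 342
merge 231 and 342: 573
ze's leaf is at depth 2, giving a 2-bit codeword.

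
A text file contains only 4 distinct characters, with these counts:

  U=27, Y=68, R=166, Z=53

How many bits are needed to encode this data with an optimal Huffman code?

542

Merge the two smallest weights repeatedly:
merge U(27) and Z(53): 80
merge Y(68) and 80: 148
merge 148 and R(166): 314
Total encoded bits = sum of merged weights = 80 + 148 + 314 = 542.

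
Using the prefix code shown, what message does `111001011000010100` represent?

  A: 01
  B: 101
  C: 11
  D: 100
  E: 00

Read left to right; each codeword is recognised as soon as it completes (prefix code):
  11→C | 100→D | 101→B | 100→D | 00→E | 101→B | 00→E
Decoded message: CDBDEBE

CDBDEBE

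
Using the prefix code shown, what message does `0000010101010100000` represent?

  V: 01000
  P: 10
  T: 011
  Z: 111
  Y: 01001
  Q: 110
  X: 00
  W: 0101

Read left to right; each codeword is recognised as soon as it completes (prefix code):
  00→X | 00→X | 0101→W | 0101→W | 01000→V | 00→X
Decoded message: XXWWVX

XXWWVX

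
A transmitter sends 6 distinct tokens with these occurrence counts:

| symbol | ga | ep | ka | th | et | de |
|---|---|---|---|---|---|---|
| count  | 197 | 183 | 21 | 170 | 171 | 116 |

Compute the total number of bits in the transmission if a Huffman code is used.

2160

Greedily combine the two least-frequent nodes:
combine ka(21), de(116) → 137
combine 137, th(170) → 307
combine et(171), ep(183) → 354
combine ga(197), 307 → 504
combine 354, 504 → 858
Total encoded bits = sum of merged weights = 137 + 307 + 354 + 504 + 858 = 2160.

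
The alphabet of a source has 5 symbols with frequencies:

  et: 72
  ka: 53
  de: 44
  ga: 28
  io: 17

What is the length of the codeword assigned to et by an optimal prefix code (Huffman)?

2

Repeatedly merge the two smallest:
io(17) + ga(28) → 45
de(44) + 45 → 89
ka(53) + et(72) → 125
89 + 125 → 214
et's leaf is at depth 2, giving a 2-bit codeword.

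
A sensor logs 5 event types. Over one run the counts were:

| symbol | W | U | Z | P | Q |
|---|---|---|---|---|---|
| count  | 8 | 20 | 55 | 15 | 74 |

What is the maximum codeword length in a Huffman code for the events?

4

Merge the two lowest-weight nodes at each step:
merge W(8) and P(15): 23
merge U(20) and 23: 43
merge 43 and Z(55): 98
merge Q(74) and 98: 172
The rarest symbols sit at the bottom; the longest codeword is 4 bits.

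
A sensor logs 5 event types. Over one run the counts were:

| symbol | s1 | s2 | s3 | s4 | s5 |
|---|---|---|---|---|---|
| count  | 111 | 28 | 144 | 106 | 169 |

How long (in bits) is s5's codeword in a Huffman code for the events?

2

Repeatedly merge the two smallest:
combine s2(28), s4(106) → 134
combine s1(111), 134 → 245
combine s3(144), s5(169) → 313
combine 245, 313 → 558
s5's leaf is at depth 2, giving a 2-bit codeword.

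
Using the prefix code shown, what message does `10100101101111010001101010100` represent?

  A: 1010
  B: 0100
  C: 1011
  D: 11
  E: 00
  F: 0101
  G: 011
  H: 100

Read left to right; each codeword is recognised as soon as it completes (prefix code):
  1010→A | 0101→F | 1011→C | 11→D | 0100→B | 011→G | 0101→F | 0100→B
Decoded message: AFCDBGFB

AFCDBGFB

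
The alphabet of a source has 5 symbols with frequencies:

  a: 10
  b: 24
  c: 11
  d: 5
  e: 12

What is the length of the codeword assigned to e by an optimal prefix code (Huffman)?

3

Repeatedly merge the two smallest:
combine d(5), a(10) → 15
combine c(11), e(12) → 23
combine 15, 23 → 38
combine b(24), 38 → 62
e's leaf is at depth 3, giving a 3-bit codeword.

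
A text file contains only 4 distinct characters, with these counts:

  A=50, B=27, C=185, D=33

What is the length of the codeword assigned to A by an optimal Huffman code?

2

Huffman merges, smallest pair first:
B(27) + D(33) → 60
A(50) + 60 → 110
110 + C(185) → 295
A's leaf is at depth 2, giving a 2-bit codeword.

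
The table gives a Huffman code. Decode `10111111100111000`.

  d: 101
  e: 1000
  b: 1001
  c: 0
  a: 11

Read left to right; each codeword is recognised as soon as it completes (prefix code):
  101→d | 11→a | 11→a | 11→a | 0→c | 0→c | 11→a | 1000→e
Decoded message: daaaccae

daaaccae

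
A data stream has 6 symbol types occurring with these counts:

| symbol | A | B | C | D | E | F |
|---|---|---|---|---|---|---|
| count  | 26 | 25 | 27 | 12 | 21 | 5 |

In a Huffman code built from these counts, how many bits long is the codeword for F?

4

Build the tree from the bottom:
F(5) + D(12) → 17
17 + E(21) → 38
B(25) + A(26) → 51
C(27) + 38 → 65
51 + 65 → 116
F's leaf is at depth 4, giving a 4-bit codeword.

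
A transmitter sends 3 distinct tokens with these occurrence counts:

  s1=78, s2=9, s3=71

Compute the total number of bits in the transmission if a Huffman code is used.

Merge the two smallest weights repeatedly:
combine s2(9), s3(71) → 80
combine s1(78), 80 → 158
The encoded length is the sum of every internal node's weight: 80 + 158 = 238 bits.

238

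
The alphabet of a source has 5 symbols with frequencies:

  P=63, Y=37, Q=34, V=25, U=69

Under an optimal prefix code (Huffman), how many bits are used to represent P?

Build the tree from the bottom:
V(25) + Q(34) → 59
Y(37) + 59 → 96
P(63) + U(69) → 132
96 + 132 → 228
P's leaf is at depth 2, giving a 2-bit codeword.

2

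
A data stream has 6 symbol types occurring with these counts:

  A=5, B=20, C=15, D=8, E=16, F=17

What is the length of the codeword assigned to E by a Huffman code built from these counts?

2

Repeatedly merge the two smallest:
merge A(5) and D(8): 13
merge 13 and C(15): 28
merge E(16) and F(17): 33
merge B(20) and 28: 48
merge 33 and 48: 81
The subtree containing E is merged 2 times, so code length = 2.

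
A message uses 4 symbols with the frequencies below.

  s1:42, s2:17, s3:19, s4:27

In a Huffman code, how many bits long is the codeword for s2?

3

Build the tree from the bottom:
s2(17) + s3(19) → 36
s4(27) + 36 → 63
s1(42) + 63 → 105
s2 sits 3 levels below the root, so its codeword is 3 bits.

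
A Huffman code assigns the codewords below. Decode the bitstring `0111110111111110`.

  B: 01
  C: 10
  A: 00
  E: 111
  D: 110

BECEED

Read left to right; each codeword is recognised as soon as it completes (prefix code):
  01→B | 111→E | 10→C | 111→E | 111→E | 110→D
Decoded message: BECEED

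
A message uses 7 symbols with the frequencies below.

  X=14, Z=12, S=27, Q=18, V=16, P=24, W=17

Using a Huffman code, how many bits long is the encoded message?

357

Merge the two smallest weights repeatedly:
merge Z(12) and X(14): 26
merge V(16) and W(17): 33
merge Q(18) and P(24): 42
merge 26 and S(27): 53
merge 33 and 42: 75
merge 53 and 75: 128
The encoded length is the sum of every internal node's weight: 26 + 33 + 42 + 53 + 75 + 128 = 357 bits.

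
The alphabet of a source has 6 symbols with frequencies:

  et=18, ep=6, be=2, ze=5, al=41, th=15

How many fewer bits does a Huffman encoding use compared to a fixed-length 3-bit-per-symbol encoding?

80

Fixed-length: 3 bits × 87 symbols = 261 bits.
Huffman merges:
combine be(2), ze(5) → 7
combine ep(6), 7 → 13
combine 13, th(15) → 28
combine et(18), 28 → 46
combine al(41), 46 → 87
Huffman total = 7 + 13 + 28 + 46 + 87 = 181 bits.
Saving = 261 − 181 = 80 bits.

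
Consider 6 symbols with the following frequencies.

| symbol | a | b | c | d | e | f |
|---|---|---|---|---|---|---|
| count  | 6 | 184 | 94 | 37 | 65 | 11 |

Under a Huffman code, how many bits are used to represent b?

Huffman merges, smallest pair first:
a(6) + f(11) → 17
17 + d(37) → 54
54 + e(65) → 119
c(94) + 119 → 213
b(184) + 213 → 397
b sits one level below the root: a 1-bit codeword.

1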